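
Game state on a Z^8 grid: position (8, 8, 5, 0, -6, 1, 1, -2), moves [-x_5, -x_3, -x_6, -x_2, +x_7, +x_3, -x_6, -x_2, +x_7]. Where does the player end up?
(8, 6, 5, 0, -7, -1, 3, -2)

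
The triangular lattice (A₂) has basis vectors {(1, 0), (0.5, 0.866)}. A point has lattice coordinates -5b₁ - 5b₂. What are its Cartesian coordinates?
(-7.5, -4.33)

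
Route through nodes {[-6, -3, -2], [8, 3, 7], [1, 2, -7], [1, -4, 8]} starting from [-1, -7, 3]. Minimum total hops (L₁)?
64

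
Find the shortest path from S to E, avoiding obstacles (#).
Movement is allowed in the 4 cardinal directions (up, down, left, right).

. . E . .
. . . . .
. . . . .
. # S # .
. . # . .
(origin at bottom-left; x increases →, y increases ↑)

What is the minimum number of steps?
3
(one shortest path: (2, 1) → (2, 2) → (2, 3) → (2, 4))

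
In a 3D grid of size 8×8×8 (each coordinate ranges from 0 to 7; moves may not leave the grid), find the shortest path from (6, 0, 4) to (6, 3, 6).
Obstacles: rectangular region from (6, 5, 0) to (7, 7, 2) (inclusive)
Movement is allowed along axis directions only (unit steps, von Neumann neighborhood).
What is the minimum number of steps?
5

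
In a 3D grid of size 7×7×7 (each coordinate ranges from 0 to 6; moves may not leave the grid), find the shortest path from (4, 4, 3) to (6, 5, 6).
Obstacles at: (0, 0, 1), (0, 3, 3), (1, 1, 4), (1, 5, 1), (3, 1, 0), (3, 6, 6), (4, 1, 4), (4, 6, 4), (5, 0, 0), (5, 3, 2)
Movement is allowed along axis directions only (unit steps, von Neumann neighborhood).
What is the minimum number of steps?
6
(one shortest path: (4, 4, 3) → (5, 4, 3) → (6, 4, 3) → (6, 5, 3) → (6, 5, 4) → (6, 5, 5) → (6, 5, 6))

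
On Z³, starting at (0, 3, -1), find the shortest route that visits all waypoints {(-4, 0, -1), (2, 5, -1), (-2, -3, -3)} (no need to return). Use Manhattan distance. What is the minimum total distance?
22
(one optimal route: (0, 3, -1) → (2, 5, -1) → (-4, 0, -1) → (-2, -3, -3))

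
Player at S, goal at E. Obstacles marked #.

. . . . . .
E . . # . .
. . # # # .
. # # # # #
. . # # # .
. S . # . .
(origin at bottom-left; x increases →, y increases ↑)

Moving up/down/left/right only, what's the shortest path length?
5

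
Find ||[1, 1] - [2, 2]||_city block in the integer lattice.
2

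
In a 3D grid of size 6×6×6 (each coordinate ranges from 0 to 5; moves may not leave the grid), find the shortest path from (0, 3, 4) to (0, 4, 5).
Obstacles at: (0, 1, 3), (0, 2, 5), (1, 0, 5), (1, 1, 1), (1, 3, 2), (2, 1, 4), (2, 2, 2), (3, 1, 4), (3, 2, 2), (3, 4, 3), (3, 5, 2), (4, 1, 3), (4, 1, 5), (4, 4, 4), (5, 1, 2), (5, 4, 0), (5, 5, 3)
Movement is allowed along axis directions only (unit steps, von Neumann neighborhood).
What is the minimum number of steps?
2
(one shortest path: (0, 3, 4) → (0, 4, 4) → (0, 4, 5))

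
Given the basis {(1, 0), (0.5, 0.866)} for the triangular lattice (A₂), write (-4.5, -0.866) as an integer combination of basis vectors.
-4b₁ - b₂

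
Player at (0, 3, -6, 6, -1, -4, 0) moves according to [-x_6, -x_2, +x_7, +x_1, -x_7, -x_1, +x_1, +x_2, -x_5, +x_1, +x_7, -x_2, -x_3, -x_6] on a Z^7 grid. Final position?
(2, 2, -7, 6, -2, -6, 1)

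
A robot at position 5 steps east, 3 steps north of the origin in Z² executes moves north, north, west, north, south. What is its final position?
(4, 5)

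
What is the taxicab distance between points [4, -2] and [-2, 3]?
11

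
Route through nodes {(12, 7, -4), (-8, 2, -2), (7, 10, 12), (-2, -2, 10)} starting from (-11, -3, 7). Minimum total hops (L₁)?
86
(one optimal route: (-11, -3, 7) → (-8, 2, -2) → (-2, -2, 10) → (7, 10, 12) → (12, 7, -4))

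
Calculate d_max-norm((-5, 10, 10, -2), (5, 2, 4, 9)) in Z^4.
11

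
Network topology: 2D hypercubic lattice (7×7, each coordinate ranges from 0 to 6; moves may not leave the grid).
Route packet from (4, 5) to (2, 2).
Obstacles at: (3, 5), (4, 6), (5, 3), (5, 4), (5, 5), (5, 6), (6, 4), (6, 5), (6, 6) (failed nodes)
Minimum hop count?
5
(one shortest path: (4, 5) → (4, 4) → (3, 4) → (2, 4) → (2, 3) → (2, 2))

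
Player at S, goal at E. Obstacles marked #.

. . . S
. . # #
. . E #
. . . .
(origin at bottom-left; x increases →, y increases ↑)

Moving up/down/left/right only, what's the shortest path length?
5
(one shortest path: (3, 3) → (2, 3) → (1, 3) → (1, 2) → (1, 1) → (2, 1))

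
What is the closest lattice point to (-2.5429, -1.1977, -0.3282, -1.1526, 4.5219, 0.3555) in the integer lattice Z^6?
(-3, -1, 0, -1, 5, 0)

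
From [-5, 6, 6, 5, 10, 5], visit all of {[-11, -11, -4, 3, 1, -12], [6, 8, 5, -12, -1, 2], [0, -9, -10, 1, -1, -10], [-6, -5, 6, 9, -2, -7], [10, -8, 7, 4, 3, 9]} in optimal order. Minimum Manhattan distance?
200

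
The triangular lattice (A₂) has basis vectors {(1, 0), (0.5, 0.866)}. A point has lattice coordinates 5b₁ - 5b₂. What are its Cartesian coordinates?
(2.5, -4.33)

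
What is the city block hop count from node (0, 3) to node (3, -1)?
7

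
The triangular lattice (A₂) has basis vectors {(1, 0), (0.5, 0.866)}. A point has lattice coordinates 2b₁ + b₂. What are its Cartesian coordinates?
(2.5, 0.866)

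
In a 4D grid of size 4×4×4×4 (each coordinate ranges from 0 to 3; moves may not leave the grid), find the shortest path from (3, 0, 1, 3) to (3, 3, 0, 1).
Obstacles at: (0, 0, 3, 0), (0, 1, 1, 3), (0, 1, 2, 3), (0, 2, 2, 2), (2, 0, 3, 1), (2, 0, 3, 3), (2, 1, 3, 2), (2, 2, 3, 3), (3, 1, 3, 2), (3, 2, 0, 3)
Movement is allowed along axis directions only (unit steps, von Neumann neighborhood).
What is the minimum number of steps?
6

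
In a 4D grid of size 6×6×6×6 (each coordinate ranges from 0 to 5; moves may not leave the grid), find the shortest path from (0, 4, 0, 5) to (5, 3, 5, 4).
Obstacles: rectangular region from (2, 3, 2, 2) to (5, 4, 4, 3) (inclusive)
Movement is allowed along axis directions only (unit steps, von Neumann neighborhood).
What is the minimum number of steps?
12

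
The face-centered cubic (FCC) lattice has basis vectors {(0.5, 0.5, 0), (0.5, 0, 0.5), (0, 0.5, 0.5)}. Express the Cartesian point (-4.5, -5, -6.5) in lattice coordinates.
-3b₁ - 6b₂ - 7b₃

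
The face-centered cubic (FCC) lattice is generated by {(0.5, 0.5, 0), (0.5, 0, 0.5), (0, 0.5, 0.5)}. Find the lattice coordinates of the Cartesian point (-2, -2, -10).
6b₁ - 10b₂ - 10b₃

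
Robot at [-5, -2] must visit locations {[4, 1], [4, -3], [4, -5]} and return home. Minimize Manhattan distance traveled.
30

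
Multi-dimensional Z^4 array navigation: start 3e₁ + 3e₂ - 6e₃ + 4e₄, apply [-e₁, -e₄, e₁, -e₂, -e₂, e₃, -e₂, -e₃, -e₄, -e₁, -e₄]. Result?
(2, 0, -6, 1)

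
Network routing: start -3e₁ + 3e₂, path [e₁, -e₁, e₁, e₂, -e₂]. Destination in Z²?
(-2, 3)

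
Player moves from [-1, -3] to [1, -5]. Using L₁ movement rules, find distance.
4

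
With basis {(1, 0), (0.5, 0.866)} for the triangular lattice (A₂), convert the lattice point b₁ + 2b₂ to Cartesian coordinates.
(2, 1.732)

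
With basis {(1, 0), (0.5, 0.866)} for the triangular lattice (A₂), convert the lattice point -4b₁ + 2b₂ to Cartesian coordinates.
(-3, 1.732)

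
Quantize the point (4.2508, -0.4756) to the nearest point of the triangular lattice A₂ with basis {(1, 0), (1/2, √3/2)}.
(4.5, -0.866)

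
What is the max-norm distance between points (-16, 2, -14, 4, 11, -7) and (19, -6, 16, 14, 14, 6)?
35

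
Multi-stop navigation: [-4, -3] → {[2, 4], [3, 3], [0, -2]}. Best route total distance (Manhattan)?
15
(one optimal route: (-4, -3) → (0, -2) → (2, 4) → (3, 3))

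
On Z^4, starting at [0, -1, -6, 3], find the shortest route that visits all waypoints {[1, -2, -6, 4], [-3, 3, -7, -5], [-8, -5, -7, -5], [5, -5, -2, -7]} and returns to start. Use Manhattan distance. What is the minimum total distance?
74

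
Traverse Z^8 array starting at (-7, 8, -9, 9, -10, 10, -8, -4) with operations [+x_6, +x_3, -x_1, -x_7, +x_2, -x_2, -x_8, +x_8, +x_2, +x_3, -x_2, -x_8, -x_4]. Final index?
(-8, 8, -7, 8, -10, 11, -9, -5)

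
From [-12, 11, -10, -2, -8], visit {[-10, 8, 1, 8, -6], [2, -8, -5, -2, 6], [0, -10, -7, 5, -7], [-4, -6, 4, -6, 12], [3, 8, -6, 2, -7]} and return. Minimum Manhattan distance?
188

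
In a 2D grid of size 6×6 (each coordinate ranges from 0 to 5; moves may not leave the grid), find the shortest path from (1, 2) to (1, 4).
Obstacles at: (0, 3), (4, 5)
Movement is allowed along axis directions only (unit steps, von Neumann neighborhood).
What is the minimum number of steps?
2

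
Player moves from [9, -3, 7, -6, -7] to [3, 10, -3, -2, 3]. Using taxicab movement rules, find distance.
43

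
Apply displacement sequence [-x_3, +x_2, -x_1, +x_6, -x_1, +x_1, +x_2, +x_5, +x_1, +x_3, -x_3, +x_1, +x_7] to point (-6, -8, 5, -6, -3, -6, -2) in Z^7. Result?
(-5, -6, 4, -6, -2, -5, -1)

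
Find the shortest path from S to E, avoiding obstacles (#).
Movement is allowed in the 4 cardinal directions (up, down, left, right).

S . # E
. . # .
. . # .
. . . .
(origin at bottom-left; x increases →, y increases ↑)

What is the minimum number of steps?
9
(one shortest path: (0, 3) → (1, 3) → (1, 2) → (1, 1) → (1, 0) → (2, 0) → (3, 0) → (3, 1) → (3, 2) → (3, 3))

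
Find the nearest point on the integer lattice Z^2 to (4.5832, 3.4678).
(5, 3)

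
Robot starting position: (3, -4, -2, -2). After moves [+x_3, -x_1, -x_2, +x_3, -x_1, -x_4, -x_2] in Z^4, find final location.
(1, -6, 0, -3)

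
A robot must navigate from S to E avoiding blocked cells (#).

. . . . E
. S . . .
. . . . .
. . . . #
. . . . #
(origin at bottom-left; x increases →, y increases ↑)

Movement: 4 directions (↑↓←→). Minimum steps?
4
(one shortest path: (1, 3) → (2, 3) → (3, 3) → (4, 3) → (4, 4))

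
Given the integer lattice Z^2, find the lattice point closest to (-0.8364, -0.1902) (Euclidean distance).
(-1, 0)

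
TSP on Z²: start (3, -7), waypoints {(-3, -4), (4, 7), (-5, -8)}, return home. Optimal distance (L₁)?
48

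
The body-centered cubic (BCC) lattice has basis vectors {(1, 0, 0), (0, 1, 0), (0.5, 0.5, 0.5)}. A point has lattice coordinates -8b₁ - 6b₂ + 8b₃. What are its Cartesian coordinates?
(-4, -2, 4)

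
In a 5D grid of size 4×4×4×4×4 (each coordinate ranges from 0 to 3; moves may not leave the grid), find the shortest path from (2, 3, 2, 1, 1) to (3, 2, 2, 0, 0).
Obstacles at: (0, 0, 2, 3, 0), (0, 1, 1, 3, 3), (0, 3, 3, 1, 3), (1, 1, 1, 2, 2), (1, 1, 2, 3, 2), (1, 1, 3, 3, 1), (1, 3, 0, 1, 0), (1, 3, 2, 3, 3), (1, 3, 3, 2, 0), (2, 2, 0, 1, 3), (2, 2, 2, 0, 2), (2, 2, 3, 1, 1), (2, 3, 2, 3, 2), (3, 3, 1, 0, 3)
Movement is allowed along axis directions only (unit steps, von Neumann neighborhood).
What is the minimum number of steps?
4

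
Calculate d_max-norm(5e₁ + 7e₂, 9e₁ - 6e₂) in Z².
13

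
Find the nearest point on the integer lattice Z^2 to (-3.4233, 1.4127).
(-3, 1)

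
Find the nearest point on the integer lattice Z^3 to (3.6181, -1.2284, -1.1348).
(4, -1, -1)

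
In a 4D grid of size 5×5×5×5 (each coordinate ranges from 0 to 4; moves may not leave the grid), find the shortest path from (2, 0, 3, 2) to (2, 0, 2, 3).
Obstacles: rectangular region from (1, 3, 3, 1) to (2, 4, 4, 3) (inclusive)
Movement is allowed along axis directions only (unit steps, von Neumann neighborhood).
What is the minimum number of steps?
2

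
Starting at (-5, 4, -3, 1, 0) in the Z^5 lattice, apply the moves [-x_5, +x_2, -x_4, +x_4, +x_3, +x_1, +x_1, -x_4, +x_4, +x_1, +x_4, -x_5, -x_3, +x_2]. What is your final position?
(-2, 6, -3, 2, -2)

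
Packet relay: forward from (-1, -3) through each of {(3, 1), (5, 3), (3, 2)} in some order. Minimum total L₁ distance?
12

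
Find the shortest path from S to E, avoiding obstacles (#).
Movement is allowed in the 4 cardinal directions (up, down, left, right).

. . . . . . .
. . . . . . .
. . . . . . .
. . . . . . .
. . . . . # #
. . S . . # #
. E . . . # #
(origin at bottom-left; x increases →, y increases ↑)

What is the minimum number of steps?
2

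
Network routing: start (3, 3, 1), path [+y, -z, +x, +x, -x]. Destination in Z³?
(4, 4, 0)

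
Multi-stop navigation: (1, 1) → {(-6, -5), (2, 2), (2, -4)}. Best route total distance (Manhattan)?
17
(one optimal route: (1, 1) → (2, 2) → (2, -4) → (-6, -5))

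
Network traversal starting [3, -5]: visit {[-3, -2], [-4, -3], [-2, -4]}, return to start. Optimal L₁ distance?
20
(one optimal route: (3, -5) → (-3, -2) → (-4, -3) → (-2, -4) → (3, -5))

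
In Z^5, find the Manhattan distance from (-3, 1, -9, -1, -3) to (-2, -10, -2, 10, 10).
43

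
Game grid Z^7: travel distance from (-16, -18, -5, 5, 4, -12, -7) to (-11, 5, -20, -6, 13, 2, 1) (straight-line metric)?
35.2278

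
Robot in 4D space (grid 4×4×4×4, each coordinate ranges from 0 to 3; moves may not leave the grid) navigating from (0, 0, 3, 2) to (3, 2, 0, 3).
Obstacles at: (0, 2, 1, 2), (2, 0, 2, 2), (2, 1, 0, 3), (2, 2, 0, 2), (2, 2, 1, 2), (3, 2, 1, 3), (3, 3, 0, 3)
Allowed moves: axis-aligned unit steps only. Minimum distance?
9
(one shortest path: (0, 0, 3, 2) → (1, 0, 3, 2) → (2, 0, 3, 2) → (3, 0, 3, 2) → (3, 1, 3, 2) → (3, 2, 3, 2) → (3, 2, 2, 2) → (3, 2, 1, 2) → (3, 2, 0, 2) → (3, 2, 0, 3))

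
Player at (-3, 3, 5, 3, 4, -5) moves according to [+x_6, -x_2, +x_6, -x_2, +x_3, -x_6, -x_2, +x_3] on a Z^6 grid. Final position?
(-3, 0, 7, 3, 4, -4)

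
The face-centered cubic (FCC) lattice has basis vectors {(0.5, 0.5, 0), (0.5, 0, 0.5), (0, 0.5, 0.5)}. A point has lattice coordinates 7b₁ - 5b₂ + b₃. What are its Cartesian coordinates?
(1, 4, -2)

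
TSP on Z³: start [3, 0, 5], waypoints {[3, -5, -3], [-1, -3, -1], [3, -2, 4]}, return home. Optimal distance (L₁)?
34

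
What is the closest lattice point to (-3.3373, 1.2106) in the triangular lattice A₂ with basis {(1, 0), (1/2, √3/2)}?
(-3.5, 0.866)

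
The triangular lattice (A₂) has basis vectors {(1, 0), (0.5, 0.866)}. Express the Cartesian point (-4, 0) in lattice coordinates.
-4b₁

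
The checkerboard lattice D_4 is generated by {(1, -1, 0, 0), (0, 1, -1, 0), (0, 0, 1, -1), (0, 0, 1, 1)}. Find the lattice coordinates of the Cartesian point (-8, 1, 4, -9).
-8b₁ - 7b₂ + 3b₃ - 6b₄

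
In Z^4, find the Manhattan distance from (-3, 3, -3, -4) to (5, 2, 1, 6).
23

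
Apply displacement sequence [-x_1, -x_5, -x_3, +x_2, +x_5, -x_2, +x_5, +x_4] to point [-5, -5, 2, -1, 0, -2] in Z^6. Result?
(-6, -5, 1, 0, 1, -2)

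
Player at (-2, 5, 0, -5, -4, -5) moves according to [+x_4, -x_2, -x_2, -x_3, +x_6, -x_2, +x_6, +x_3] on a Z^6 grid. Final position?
(-2, 2, 0, -4, -4, -3)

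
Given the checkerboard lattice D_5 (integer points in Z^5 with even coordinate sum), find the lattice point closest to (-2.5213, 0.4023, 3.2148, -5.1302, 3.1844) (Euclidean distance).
(-3, 0, 3, -5, 3)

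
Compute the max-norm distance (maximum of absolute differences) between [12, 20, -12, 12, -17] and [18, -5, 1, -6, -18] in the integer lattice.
25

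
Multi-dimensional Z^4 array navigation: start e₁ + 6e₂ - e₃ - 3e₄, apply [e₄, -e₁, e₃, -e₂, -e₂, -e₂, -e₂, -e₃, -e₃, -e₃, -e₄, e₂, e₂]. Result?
(0, 4, -3, -3)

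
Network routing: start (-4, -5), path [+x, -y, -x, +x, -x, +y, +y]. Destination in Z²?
(-4, -4)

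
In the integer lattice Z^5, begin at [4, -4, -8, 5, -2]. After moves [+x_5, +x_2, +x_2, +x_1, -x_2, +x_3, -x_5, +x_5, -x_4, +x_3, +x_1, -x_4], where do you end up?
(6, -3, -6, 3, -1)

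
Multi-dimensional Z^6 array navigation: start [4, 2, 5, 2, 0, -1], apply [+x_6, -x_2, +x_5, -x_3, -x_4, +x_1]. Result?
(5, 1, 4, 1, 1, 0)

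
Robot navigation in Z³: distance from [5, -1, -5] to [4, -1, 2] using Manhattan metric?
8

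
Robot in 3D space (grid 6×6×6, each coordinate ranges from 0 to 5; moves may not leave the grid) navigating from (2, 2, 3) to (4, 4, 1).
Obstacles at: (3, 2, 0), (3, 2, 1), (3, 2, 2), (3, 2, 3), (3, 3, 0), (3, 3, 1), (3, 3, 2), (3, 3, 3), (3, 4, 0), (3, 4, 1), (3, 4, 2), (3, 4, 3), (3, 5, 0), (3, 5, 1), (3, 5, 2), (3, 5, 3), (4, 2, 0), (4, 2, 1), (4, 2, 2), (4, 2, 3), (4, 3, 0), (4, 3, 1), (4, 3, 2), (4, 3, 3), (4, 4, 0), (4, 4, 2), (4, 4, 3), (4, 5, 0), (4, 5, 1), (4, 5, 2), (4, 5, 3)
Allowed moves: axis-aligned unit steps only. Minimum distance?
10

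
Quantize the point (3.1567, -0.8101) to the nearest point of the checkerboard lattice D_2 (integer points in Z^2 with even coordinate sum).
(3, -1)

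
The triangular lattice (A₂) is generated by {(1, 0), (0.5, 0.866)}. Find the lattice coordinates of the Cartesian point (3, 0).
3b₁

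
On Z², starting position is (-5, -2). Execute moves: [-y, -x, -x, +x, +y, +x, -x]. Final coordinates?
(-6, -2)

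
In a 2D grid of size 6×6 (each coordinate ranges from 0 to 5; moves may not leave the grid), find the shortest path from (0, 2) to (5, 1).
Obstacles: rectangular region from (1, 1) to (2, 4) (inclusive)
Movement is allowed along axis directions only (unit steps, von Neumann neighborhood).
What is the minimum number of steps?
8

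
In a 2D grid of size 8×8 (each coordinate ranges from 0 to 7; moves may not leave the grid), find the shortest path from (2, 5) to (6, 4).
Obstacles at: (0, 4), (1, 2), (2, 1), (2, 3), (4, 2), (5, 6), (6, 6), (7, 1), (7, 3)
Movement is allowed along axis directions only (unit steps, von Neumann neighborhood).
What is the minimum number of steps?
5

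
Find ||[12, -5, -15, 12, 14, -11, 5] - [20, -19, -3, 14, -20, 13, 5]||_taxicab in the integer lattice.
94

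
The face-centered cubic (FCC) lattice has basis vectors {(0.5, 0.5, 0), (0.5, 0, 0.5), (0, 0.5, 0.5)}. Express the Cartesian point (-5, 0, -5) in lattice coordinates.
-10b₂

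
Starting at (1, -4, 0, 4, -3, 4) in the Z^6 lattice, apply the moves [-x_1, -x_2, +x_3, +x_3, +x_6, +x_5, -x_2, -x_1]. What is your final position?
(-1, -6, 2, 4, -2, 5)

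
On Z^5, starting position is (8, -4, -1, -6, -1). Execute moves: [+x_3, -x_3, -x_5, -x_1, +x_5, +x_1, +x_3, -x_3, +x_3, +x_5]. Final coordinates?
(8, -4, 0, -6, 0)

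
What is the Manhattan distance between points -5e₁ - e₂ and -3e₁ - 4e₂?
5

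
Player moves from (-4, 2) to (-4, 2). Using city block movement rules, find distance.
0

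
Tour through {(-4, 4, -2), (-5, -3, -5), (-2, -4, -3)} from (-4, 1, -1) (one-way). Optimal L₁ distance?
21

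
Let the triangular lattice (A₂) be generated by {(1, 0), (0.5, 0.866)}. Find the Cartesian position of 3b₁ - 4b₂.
(1, -3.464)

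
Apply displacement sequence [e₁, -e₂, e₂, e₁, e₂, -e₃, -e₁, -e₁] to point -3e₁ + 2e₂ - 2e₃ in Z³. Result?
(-3, 3, -3)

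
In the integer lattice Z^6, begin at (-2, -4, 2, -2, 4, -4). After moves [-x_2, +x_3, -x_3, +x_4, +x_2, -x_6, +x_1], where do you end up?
(-1, -4, 2, -1, 4, -5)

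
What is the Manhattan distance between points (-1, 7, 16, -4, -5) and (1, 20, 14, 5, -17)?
38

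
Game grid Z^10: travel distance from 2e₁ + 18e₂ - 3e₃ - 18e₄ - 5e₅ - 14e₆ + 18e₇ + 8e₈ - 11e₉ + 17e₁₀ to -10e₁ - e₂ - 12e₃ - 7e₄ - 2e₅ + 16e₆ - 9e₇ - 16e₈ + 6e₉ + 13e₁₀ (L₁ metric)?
156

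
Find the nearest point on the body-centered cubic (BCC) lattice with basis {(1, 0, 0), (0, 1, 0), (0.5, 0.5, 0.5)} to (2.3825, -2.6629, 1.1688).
(2.5, -2.5, 1.5)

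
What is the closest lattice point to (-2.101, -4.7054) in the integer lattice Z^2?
(-2, -5)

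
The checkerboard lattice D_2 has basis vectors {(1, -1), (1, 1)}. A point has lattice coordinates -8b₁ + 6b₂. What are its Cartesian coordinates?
(-2, 14)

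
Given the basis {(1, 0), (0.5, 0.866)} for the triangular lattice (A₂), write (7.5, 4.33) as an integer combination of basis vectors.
5b₁ + 5b₂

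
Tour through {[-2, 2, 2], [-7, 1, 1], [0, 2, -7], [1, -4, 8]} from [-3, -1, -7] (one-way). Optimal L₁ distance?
44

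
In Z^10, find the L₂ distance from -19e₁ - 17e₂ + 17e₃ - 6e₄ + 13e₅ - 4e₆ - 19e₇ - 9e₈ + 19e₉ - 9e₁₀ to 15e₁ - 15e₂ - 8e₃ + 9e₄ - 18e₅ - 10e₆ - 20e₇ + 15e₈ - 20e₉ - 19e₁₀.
72.1457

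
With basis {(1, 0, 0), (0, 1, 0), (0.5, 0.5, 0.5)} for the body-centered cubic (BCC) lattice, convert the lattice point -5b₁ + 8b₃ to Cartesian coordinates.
(-1, 4, 4)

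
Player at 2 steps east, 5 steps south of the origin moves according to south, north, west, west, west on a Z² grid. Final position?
(-1, -5)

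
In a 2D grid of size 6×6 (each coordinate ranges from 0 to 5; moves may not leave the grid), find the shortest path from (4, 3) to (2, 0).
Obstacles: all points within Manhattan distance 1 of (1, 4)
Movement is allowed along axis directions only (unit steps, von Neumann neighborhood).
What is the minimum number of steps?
5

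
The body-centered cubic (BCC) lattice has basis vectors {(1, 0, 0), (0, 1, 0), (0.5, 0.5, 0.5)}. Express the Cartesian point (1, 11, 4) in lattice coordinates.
-3b₁ + 7b₂ + 8b₃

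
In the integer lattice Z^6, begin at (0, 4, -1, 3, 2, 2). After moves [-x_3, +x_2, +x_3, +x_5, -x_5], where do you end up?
(0, 5, -1, 3, 2, 2)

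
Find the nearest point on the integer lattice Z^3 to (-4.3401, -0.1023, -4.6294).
(-4, 0, -5)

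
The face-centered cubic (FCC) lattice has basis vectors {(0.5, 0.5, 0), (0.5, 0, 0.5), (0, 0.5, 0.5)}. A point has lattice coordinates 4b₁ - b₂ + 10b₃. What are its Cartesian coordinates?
(1.5, 7, 4.5)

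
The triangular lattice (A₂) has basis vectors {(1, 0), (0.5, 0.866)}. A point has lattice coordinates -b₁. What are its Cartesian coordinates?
(-1, 0)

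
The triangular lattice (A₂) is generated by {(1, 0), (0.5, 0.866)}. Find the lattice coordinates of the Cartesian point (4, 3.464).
2b₁ + 4b₂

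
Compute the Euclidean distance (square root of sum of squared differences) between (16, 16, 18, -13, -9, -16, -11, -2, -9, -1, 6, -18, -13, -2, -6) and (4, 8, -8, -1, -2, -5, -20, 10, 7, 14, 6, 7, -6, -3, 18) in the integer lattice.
56.1694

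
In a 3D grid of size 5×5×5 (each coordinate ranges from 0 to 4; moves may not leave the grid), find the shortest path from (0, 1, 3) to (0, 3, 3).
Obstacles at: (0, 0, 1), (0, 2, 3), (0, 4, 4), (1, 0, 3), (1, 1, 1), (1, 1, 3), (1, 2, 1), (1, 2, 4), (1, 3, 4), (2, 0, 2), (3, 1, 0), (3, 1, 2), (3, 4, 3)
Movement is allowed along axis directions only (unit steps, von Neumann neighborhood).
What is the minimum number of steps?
4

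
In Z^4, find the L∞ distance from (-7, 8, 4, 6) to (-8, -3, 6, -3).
11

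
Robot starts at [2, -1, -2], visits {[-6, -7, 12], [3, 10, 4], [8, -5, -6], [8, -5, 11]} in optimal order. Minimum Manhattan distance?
82
(one optimal route: (2, -1, -2) → (3, 10, 4) → (8, -5, -6) → (8, -5, 11) → (-6, -7, 12))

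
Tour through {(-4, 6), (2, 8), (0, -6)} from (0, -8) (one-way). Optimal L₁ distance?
26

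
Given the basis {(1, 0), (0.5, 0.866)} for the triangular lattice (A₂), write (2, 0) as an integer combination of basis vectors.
2b₁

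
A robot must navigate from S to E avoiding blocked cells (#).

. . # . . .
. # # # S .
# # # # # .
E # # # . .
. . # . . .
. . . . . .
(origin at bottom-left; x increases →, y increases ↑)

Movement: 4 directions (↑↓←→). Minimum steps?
12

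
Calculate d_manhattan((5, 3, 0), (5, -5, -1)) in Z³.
9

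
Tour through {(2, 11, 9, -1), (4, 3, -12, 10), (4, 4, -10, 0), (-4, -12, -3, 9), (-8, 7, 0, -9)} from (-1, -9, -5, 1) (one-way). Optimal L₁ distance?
122
(one optimal route: (-1, -9, -5, 1) → (-4, -12, -3, 9) → (4, 3, -12, 10) → (4, 4, -10, 0) → (2, 11, 9, -1) → (-8, 7, 0, -9))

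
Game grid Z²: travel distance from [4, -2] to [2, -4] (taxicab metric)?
4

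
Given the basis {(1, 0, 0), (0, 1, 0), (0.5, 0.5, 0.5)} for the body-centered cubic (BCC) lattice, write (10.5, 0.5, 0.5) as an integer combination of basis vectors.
10b₁ + b₃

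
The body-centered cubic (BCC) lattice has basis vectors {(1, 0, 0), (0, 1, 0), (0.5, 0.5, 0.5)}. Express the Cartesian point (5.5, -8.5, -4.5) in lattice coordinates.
10b₁ - 4b₂ - 9b₃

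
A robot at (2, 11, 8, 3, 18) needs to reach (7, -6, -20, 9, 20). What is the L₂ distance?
33.7343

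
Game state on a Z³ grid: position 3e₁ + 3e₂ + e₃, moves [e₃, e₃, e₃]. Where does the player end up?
(3, 3, 4)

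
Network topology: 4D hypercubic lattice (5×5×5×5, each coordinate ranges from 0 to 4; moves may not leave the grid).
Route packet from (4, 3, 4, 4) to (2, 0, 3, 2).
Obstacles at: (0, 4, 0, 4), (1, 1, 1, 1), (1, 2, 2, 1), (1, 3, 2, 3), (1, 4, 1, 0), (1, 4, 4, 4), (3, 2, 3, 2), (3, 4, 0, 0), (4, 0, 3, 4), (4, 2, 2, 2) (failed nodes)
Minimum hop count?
8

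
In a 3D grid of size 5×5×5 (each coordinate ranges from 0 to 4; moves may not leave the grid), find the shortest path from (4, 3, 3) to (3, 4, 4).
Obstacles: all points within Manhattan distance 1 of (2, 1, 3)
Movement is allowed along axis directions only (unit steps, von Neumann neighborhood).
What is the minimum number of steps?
3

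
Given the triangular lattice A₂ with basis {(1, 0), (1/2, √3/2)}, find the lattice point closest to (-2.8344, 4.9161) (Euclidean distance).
(-3, 5.196)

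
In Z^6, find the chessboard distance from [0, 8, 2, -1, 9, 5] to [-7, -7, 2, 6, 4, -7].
15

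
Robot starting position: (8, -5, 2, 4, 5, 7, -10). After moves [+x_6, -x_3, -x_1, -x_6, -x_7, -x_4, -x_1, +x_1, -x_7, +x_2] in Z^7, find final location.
(7, -4, 1, 3, 5, 7, -12)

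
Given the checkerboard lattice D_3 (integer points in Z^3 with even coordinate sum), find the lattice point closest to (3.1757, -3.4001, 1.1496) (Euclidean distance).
(3, -4, 1)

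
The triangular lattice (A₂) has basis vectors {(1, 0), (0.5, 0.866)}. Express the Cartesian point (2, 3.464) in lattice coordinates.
4b₂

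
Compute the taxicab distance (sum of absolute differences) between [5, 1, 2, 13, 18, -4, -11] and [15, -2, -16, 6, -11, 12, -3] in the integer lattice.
91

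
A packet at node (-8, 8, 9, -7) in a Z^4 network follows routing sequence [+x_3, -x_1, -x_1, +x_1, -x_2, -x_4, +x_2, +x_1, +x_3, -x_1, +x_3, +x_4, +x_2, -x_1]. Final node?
(-10, 9, 12, -7)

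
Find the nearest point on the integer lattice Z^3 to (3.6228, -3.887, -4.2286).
(4, -4, -4)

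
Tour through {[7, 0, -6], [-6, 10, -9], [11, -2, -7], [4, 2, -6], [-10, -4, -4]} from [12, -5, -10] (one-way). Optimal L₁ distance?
63
(one optimal route: (12, -5, -10) → (11, -2, -7) → (7, 0, -6) → (4, 2, -6) → (-6, 10, -9) → (-10, -4, -4))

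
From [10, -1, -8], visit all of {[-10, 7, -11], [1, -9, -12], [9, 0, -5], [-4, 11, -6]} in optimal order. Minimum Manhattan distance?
72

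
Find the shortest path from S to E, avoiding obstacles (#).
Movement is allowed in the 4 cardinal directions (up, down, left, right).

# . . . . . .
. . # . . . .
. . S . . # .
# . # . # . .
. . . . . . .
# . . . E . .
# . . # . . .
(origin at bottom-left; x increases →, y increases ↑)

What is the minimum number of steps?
5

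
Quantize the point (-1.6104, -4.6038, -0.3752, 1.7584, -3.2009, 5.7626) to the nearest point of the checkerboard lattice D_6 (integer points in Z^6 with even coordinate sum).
(-2, -5, 0, 2, -3, 6)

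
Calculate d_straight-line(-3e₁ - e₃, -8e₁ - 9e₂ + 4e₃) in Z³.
11.4455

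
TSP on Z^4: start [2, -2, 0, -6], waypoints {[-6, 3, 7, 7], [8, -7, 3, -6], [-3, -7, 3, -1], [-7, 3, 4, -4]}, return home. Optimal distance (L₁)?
90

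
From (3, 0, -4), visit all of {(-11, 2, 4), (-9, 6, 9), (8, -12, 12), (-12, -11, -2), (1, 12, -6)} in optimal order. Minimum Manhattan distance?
113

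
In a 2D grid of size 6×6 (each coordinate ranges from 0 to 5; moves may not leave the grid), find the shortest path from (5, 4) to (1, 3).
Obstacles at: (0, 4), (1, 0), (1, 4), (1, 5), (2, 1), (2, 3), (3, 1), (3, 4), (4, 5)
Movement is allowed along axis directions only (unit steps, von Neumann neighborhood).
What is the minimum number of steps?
7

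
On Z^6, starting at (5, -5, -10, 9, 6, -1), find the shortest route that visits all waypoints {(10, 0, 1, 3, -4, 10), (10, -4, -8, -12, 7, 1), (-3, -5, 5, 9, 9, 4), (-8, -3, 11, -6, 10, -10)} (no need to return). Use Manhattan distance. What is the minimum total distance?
170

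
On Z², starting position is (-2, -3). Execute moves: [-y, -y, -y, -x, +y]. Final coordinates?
(-3, -5)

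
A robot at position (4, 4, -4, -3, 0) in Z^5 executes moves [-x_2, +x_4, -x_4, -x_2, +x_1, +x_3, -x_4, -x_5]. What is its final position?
(5, 2, -3, -4, -1)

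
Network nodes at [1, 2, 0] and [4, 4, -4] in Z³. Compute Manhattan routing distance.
9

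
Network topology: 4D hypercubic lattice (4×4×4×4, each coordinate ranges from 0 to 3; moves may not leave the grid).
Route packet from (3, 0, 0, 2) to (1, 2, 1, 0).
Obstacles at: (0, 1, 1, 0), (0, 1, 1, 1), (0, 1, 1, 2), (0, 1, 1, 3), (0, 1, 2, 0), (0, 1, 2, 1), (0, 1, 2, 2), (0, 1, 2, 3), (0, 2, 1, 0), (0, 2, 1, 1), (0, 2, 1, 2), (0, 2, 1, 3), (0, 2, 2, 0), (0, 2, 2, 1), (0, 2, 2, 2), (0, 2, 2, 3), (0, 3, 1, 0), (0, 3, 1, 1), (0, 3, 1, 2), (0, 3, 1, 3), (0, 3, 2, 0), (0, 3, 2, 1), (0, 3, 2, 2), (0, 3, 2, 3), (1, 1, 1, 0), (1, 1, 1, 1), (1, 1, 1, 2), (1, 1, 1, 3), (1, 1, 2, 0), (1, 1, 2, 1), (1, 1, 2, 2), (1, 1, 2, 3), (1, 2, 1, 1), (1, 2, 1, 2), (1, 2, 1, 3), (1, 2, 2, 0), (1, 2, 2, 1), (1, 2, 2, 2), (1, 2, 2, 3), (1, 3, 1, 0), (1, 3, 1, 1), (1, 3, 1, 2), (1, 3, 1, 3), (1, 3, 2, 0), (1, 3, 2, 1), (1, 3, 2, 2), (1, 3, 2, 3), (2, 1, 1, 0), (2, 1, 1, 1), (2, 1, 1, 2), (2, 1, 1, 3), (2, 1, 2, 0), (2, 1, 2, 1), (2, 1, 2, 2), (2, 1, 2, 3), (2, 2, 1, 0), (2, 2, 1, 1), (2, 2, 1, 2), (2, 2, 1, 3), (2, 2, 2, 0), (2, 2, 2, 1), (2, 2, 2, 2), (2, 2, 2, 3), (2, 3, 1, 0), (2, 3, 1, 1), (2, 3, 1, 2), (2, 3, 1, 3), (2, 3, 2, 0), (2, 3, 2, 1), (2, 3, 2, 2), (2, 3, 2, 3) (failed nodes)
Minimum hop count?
7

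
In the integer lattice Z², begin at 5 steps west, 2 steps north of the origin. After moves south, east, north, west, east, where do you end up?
(-4, 2)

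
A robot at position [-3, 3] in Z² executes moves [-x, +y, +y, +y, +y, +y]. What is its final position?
(-4, 8)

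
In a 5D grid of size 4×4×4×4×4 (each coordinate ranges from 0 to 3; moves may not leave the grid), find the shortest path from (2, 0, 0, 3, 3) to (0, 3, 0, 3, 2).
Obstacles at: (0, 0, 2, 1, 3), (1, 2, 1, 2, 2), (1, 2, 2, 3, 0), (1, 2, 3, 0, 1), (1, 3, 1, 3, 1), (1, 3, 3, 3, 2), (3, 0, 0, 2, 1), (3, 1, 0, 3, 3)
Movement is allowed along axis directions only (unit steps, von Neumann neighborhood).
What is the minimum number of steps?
6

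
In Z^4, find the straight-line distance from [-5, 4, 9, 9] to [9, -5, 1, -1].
21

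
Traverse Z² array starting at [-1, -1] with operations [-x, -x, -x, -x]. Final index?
(-5, -1)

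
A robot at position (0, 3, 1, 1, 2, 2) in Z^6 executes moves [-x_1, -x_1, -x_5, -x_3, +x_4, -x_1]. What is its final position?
(-3, 3, 0, 2, 1, 2)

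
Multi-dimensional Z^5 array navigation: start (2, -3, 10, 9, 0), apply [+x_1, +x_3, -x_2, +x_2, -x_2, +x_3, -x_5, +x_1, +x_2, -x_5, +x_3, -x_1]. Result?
(3, -3, 13, 9, -2)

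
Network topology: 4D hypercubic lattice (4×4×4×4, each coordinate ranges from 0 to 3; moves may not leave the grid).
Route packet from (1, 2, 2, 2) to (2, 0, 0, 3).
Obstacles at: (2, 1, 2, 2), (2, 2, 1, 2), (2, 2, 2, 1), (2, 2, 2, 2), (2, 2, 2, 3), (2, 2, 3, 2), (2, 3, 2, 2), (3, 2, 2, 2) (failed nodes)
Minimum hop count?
6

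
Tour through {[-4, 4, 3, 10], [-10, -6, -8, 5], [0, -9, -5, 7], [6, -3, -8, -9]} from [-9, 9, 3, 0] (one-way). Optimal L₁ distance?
99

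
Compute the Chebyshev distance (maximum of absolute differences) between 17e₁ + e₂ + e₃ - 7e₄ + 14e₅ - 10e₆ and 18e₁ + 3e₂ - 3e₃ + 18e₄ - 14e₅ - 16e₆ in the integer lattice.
28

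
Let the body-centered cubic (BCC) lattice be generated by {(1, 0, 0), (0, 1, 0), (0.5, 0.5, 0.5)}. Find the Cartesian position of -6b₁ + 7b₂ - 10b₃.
(-11, 2, -5)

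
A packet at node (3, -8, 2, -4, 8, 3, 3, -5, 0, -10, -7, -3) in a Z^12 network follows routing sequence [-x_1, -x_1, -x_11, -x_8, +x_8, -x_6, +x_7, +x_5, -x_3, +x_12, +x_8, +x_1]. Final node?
(2, -8, 1, -4, 9, 2, 4, -4, 0, -10, -8, -2)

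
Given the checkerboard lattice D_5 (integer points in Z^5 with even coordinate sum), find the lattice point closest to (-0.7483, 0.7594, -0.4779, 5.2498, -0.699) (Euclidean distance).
(-1, 1, 0, 5, -1)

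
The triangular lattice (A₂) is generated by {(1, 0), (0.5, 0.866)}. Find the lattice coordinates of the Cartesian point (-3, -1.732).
-2b₁ - 2b₂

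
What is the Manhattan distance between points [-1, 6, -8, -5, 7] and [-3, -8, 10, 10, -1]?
57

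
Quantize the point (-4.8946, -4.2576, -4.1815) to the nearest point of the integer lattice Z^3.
(-5, -4, -4)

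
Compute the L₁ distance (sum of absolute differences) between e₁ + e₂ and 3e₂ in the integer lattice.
3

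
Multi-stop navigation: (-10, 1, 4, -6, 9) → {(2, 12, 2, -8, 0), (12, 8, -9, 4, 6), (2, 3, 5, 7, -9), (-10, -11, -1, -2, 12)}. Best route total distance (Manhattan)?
163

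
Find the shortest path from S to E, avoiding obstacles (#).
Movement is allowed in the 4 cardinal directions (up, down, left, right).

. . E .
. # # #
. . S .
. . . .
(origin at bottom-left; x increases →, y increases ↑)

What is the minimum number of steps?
6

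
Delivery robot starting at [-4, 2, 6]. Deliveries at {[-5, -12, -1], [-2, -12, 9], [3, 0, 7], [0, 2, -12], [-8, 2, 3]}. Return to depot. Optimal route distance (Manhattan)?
102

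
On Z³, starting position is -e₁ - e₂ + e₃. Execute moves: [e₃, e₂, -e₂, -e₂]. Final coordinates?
(-1, -2, 2)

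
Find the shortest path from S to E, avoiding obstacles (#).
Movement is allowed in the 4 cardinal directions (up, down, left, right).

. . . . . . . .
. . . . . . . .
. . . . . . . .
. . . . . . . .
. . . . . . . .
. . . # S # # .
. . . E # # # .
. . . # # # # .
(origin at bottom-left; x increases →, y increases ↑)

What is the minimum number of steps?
6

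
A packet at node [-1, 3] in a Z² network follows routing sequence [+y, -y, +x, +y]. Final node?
(0, 4)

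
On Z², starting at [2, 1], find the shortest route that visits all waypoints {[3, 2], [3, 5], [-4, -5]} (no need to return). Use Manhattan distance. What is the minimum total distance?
22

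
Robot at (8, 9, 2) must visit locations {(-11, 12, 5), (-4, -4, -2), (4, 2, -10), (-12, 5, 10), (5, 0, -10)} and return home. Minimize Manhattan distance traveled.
114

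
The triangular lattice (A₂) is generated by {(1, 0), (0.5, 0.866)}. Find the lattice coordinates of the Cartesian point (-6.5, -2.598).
-5b₁ - 3b₂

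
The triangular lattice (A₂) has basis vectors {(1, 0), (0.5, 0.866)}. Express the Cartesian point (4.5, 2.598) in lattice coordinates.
3b₁ + 3b₂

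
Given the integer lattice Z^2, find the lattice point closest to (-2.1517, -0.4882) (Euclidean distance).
(-2, 0)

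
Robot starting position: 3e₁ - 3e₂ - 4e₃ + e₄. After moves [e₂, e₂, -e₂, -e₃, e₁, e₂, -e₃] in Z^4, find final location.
(4, -1, -6, 1)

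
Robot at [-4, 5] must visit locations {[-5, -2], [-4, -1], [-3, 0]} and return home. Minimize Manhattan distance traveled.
18
(one optimal route: (-4, 5) → (-5, -2) → (-4, -1) → (-3, 0) → (-4, 5))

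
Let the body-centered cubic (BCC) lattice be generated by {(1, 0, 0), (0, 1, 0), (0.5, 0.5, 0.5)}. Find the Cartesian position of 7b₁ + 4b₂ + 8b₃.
(11, 8, 4)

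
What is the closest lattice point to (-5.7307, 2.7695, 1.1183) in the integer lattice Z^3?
(-6, 3, 1)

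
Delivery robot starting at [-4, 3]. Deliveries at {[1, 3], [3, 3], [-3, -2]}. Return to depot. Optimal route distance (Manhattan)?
24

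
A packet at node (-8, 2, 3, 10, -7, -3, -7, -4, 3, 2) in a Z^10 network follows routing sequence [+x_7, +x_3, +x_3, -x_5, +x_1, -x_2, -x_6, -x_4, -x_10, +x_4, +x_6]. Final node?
(-7, 1, 5, 10, -8, -3, -6, -4, 3, 1)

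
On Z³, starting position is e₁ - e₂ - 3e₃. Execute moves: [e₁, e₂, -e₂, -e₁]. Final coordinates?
(1, -1, -3)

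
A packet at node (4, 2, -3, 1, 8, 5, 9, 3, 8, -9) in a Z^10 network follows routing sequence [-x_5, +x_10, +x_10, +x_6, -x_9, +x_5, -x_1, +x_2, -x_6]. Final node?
(3, 3, -3, 1, 8, 5, 9, 3, 7, -7)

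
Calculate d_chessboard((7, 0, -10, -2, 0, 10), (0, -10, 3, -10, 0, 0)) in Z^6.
13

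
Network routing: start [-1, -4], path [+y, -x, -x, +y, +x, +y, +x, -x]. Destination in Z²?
(-2, -1)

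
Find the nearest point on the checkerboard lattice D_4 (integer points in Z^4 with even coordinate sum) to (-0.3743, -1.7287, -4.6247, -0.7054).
(0, -2, -5, -1)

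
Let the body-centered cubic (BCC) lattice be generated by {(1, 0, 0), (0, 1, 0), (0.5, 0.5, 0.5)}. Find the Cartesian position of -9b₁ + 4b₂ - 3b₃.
(-10.5, 2.5, -1.5)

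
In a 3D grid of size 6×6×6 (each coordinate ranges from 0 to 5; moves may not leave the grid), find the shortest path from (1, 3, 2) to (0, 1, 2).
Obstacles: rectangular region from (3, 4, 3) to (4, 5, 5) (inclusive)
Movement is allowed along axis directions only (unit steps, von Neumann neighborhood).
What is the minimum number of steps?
3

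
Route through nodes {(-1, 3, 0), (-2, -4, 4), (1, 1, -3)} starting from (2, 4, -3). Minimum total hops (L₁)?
23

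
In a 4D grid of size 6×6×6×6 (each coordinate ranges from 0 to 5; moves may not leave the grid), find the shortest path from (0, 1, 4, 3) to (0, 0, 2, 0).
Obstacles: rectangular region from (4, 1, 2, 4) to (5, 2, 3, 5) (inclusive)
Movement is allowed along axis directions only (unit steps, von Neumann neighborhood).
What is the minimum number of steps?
6
(one shortest path: (0, 1, 4, 3) → (0, 0, 4, 3) → (0, 0, 3, 3) → (0, 0, 2, 3) → (0, 0, 2, 2) → (0, 0, 2, 1) → (0, 0, 2, 0))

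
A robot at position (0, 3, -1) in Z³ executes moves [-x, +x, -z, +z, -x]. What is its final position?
(-1, 3, -1)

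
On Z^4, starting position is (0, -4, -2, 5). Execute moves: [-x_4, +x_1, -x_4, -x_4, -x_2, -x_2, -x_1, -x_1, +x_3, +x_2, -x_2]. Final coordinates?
(-1, -6, -1, 2)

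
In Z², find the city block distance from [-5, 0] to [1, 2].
8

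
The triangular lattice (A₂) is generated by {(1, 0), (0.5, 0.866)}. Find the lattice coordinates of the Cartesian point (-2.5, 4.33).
-5b₁ + 5b₂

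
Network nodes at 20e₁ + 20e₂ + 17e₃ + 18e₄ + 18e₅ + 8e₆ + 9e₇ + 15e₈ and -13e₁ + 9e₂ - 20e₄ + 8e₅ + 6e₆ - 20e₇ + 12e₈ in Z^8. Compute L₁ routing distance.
143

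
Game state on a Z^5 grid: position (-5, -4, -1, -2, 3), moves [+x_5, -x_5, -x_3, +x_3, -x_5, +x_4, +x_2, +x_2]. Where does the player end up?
(-5, -2, -1, -1, 2)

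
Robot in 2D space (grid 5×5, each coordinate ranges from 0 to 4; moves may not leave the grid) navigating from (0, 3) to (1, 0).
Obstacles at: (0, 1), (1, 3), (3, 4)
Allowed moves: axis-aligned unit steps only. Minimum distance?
4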